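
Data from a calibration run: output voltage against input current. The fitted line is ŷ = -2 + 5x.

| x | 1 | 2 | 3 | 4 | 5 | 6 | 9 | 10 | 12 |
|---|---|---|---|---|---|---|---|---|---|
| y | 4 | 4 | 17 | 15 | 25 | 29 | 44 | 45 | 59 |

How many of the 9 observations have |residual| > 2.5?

x=1: ŷ = -2 + 5·1 = 3; e = 4 − 3 = 1
x=2: ŷ = -2 + 5·2 = 8; e = 4 − 8 = -4
x=3: ŷ = -2 + 5·3 = 13; e = 17 − 13 = 4
x=4: ŷ = -2 + 5·4 = 18; e = 15 − 18 = -3
x=5: ŷ = -2 + 5·5 = 23; e = 25 − 23 = 2
x=6: ŷ = -2 + 5·6 = 28; e = 29 − 28 = 1
x=9: ŷ = -2 + 5·9 = 43; e = 44 − 43 = 1
x=10: ŷ = -2 + 5·10 = 48; e = 45 − 48 = -3
x=12: ŷ = -2 + 5·12 = 58; e = 59 − 58 = 1
|e| > 2.5: x=2 (|e|=4), x=3 (|e|=4), x=4 (|e|=3), x=10 (|e|=3) → 4

4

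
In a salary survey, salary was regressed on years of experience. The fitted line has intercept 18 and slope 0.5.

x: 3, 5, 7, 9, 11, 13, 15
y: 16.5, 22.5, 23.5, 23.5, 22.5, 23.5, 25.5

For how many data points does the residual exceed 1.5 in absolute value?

3

x=3: ŷ = 18 + 0.5·3 = 19.5; r = 16.5 − 19.5 = -3
x=5: ŷ = 18 + 0.5·5 = 20.5; r = 22.5 − 20.5 = 2
x=7: ŷ = 18 + 0.5·7 = 21.5; r = 23.5 − 21.5 = 2
x=9: ŷ = 18 + 0.5·9 = 22.5; r = 23.5 − 22.5 = 1
x=11: ŷ = 18 + 0.5·11 = 23.5; r = 22.5 − 23.5 = -1
x=13: ŷ = 18 + 0.5·13 = 24.5; r = 23.5 − 24.5 = -1
x=15: ŷ = 18 + 0.5·15 = 25.5; r = 25.5 − 25.5 = 0
|r| > 1.5: x=3 (|r|=3), x=5 (|r|=2), x=7 (|r|=2) → 3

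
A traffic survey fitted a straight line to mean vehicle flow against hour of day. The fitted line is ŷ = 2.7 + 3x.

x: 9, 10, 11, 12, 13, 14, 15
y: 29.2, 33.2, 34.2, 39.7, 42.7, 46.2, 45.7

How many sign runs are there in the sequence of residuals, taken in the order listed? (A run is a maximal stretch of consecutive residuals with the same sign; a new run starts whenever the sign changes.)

x=9: ŷ = 2.7 + 3·9 = 29.7; r = 29.2 − 29.7 = -0.5
x=10: ŷ = 2.7 + 3·10 = 32.7; r = 33.2 − 32.7 = 0.5
x=11: ŷ = 2.7 + 3·11 = 35.7; r = 34.2 − 35.7 = -1.5
x=12: ŷ = 2.7 + 3·12 = 38.7; r = 39.7 − 38.7 = 1
x=13: ŷ = 2.7 + 3·13 = 41.7; r = 42.7 − 41.7 = 1
x=14: ŷ = 2.7 + 3·14 = 44.7; r = 46.2 − 44.7 = 1.5
x=15: ŷ = 2.7 + 3·15 = 47.7; r = 45.7 − 47.7 = -2
Signs: − + − + + + −
Runs: −×1, +×1, −×1, +×3, −×1 → 5

5 runs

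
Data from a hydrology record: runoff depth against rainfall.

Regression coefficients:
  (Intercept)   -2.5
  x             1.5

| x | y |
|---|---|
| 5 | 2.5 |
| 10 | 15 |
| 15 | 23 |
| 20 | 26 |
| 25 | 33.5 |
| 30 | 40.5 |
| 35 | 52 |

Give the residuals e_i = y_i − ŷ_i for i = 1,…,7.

-2.5, 2.5, 3, -1.5, -1.5, -2, 2

x=5: ŷ = -2.5 + 1.5·5 = 5; e = 2.5 − 5 = -2.5
x=10: ŷ = -2.5 + 1.5·10 = 12.5; e = 15 − 12.5 = 2.5
x=15: ŷ = -2.5 + 1.5·15 = 20; e = 23 − 20 = 3
x=20: ŷ = -2.5 + 1.5·20 = 27.5; e = 26 − 27.5 = -1.5
x=25: ŷ = -2.5 + 1.5·25 = 35; e = 33.5 − 35 = -1.5
x=30: ŷ = -2.5 + 1.5·30 = 42.5; e = 40.5 − 42.5 = -2
x=35: ŷ = -2.5 + 1.5·35 = 50; e = 52 − 50 = 2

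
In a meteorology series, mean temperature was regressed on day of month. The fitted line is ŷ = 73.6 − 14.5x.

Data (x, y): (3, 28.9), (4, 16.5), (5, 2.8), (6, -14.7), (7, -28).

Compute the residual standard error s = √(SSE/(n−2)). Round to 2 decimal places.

s = 1.51

x=3: ŷ = 73.6 − 14.5·3 = 30.1; e = 28.9 − 30.1 = -1.2
x=4: ŷ = 73.6 − 14.5·4 = 15.6; e = 16.5 − 15.6 = 0.9
x=5: ŷ = 73.6 − 14.5·5 = 1.1; e = 2.8 − 1.1 = 1.7
x=6: ŷ = 73.6 − 14.5·6 = -13.4; e = -14.7 − (-13.4) = -1.3
x=7: ŷ = 73.6 − 14.5·7 = -27.9; e = -28 − (-27.9) = -0.1
SSE = 1.44 + 0.81 + 2.89 + 1.69 + 0.01 = 6.84
s = √(6.84/3) = √2.28 ≈ 1.51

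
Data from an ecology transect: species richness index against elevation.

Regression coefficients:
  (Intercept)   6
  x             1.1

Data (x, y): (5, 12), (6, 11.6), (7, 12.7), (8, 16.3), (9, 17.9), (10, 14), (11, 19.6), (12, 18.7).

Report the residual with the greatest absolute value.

x=5: ŷ = 6 + 1.1·5 = 11.5; r = 12 − 11.5 = 0.5
x=6: ŷ = 6 + 1.1·6 = 12.6; r = 11.6 − 12.6 = -1
x=7: ŷ = 6 + 1.1·7 = 13.7; r = 12.7 − 13.7 = -1
x=8: ŷ = 6 + 1.1·8 = 14.8; r = 16.3 − 14.8 = 1.5
x=9: ŷ = 6 + 1.1·9 = 15.9; r = 17.9 − 15.9 = 2
x=10: ŷ = 6 + 1.1·10 = 17; r = 14 − 17 = -3
x=11: ŷ = 6 + 1.1·11 = 18.1; r = 19.6 − 18.1 = 1.5
x=12: ŷ = 6 + 1.1·12 = 19.2; r = 18.7 − 19.2 = -0.5
Largest |r| is 3 at x = 10, residual -3.

r = -3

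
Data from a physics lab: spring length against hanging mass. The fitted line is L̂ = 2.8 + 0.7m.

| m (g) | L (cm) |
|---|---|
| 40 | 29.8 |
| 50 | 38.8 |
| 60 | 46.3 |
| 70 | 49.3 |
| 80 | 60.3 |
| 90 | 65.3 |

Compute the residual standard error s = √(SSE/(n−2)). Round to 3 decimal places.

m=40: L̂ = 2.8 + 0.7·40 = 30.8; r = 29.8 − 30.8 = -1
m=50: L̂ = 2.8 + 0.7·50 = 37.8; r = 38.8 − 37.8 = 1
m=60: L̂ = 2.8 + 0.7·60 = 44.8; r = 46.3 − 44.8 = 1.5
m=70: L̂ = 2.8 + 0.7·70 = 51.8; r = 49.3 − 51.8 = -2.5
m=80: L̂ = 2.8 + 0.7·80 = 58.8; r = 60.3 − 58.8 = 1.5
m=90: L̂ = 2.8 + 0.7·90 = 65.8; r = 65.3 − 65.8 = -0.5
SSE = 1 + 1 + 2.25 + 6.25 + 2.25 + 0.25 = 13
s = √(13/4) = √3.25 ≈ 1.803

s = 1.803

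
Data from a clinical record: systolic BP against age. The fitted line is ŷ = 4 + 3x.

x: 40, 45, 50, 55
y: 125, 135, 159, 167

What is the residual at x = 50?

e = 5

ŷ = 4 + 3·50 = 154
e = 159 − 154 = 5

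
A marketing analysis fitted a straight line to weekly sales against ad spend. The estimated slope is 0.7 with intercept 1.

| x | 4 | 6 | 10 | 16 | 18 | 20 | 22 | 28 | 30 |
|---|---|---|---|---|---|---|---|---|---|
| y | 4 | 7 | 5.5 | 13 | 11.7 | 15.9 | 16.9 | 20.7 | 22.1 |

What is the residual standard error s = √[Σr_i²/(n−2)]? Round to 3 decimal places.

s = 1.457

x=4: ŷ = 1 + 0.7·4 = 3.8; r = 4 − 3.8 = 0.2
x=6: ŷ = 1 + 0.7·6 = 5.2; r = 7 − 5.2 = 1.8
x=10: ŷ = 1 + 0.7·10 = 8; r = 5.5 − 8 = -2.5
x=16: ŷ = 1 + 0.7·16 = 12.2; r = 13 − 12.2 = 0.8
x=18: ŷ = 1 + 0.7·18 = 13.6; r = 11.7 − 13.6 = -1.9
x=20: ŷ = 1 + 0.7·20 = 15; r = 15.9 − 15 = 0.9
x=22: ŷ = 1 + 0.7·22 = 16.4; r = 16.9 − 16.4 = 0.5
x=28: ŷ = 1 + 0.7·28 = 20.6; r = 20.7 − 20.6 = 0.1
x=30: ŷ = 1 + 0.7·30 = 22; r = 22.1 − 22 = 0.1
SSE = 0.04 + 3.24 + 6.25 + 0.64 + 3.61 + 0.81 + 0.25 + 0.01 + 0.01 = 14.86
s = √(14.86/7) = √2.12286 ≈ 1.457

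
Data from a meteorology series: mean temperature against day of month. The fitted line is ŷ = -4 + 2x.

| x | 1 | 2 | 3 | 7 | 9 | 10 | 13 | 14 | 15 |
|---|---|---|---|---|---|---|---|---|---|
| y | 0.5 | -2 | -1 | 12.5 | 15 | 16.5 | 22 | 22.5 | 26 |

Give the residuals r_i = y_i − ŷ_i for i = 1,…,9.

2.5, -2, -3, 2.5, 1, 0.5, 0, -1.5, 0

x=1: ŷ = -4 + 2·1 = -2; r = 0.5 − (-2) = 2.5
x=2: ŷ = -4 + 2·2 = 0; r = -2 − 0 = -2
x=3: ŷ = -4 + 2·3 = 2; r = -1 − 2 = -3
x=7: ŷ = -4 + 2·7 = 10; r = 12.5 − 10 = 2.5
x=9: ŷ = -4 + 2·9 = 14; r = 15 − 14 = 1
x=10: ŷ = -4 + 2·10 = 16; r = 16.5 − 16 = 0.5
x=13: ŷ = -4 + 2·13 = 22; r = 22 − 22 = 0
x=14: ŷ = -4 + 2·14 = 24; r = 22.5 − 24 = -1.5
x=15: ŷ = -4 + 2·15 = 26; r = 26 − 26 = 0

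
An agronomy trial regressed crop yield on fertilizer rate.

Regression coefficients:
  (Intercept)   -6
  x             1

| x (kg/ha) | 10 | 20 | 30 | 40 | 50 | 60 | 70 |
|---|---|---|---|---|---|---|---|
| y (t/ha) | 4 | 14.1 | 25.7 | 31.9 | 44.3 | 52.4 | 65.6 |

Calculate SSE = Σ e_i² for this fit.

x=10: ŷ = -6 + 10 = 4; e = 4 − 4 = 0
x=20: ŷ = -6 + 20 = 14; e = 14.1 − 14 = 0.1
x=30: ŷ = -6 + 30 = 24; e = 25.7 − 24 = 1.7
x=40: ŷ = -6 + 40 = 34; e = 31.9 − 34 = -2.1
x=50: ŷ = -6 + 50 = 44; e = 44.3 − 44 = 0.3
x=60: ŷ = -6 + 60 = 54; e = 52.4 − 54 = -1.6
x=70: ŷ = -6 + 70 = 64; e = 65.6 − 64 = 1.6
SSE = 0 + 0.01 + 2.89 + 4.41 + 0.09 + 2.56 + 2.56 = 12.52

SSE = 12.52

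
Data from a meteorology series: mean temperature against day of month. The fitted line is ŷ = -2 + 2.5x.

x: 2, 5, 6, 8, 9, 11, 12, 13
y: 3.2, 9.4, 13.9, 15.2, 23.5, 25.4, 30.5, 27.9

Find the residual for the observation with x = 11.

r = -0.1

ŷ = -2 + 2.5·11 = 25.5
r = 25.4 − 25.5 = -0.1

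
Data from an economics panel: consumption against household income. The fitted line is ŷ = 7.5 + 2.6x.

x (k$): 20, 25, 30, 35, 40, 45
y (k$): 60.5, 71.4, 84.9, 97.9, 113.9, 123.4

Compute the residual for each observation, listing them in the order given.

1, -1.1, -0.6, -0.6, 2.4, -1.1

x=20: ŷ = 7.5 + 2.6·20 = 59.5; r = 60.5 − 59.5 = 1
x=25: ŷ = 7.5 + 2.6·25 = 72.5; r = 71.4 − 72.5 = -1.1
x=30: ŷ = 7.5 + 2.6·30 = 85.5; r = 84.9 − 85.5 = -0.6
x=35: ŷ = 7.5 + 2.6·35 = 98.5; r = 97.9 − 98.5 = -0.6
x=40: ŷ = 7.5 + 2.6·40 = 111.5; r = 113.9 − 111.5 = 2.4
x=45: ŷ = 7.5 + 2.6·45 = 124.5; r = 123.4 − 124.5 = -1.1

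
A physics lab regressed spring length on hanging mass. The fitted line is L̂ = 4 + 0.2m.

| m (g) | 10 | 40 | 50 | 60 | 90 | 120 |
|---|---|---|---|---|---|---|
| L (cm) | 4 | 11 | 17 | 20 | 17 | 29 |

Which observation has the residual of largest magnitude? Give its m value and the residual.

m=10: L̂ = 4 + 0.2·10 = 6; r = 4 − 6 = -2
m=40: L̂ = 4 + 0.2·40 = 12; r = 11 − 12 = -1
m=50: L̂ = 4 + 0.2·50 = 14; r = 17 − 14 = 3
m=60: L̂ = 4 + 0.2·60 = 16; r = 20 − 16 = 4
m=90: L̂ = 4 + 0.2·90 = 22; r = 17 − 22 = -5
m=120: L̂ = 4 + 0.2·120 = 28; r = 29 − 28 = 1
Largest |r| is 5 at m = 90, residual -5.

m = 90, r = -5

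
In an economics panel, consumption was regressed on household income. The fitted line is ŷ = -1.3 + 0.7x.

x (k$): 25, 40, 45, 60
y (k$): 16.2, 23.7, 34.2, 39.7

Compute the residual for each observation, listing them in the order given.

0, -3, 4, -1

x=25: ŷ = -1.3 + 0.7·25 = 16.2; r = 16.2 − 16.2 = 0
x=40: ŷ = -1.3 + 0.7·40 = 26.7; r = 23.7 − 26.7 = -3
x=45: ŷ = -1.3 + 0.7·45 = 30.2; r = 34.2 − 30.2 = 4
x=60: ŷ = -1.3 + 0.7·60 = 40.7; r = 39.7 − 40.7 = -1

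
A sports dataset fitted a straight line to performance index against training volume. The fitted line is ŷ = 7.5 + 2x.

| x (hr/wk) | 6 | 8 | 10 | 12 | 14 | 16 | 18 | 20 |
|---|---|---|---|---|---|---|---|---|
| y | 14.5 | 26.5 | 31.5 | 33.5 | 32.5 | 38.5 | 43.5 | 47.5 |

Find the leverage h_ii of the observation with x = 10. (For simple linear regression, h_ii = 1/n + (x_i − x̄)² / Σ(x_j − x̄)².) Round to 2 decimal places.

h = 0.18

x̄ = (6 + 8 + 10 + 12 + 14 + 16 + 18 + 20)/8 = 13
Σ(x − x̄)² = 49 + 25 + 9 + 1 + 1 + 9 + 25 + 49 = 168
h = 1/8 + (-3)²/168 = 0.125 + 0.0535714 = 0.18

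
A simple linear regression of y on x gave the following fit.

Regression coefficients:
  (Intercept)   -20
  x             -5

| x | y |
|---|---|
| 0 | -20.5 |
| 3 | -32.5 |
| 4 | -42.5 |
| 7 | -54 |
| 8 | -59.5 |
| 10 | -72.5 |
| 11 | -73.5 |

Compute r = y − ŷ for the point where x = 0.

ŷ = -20 − 5·0 = -20
r = -20.5 − (-20) = -0.5

r = -0.5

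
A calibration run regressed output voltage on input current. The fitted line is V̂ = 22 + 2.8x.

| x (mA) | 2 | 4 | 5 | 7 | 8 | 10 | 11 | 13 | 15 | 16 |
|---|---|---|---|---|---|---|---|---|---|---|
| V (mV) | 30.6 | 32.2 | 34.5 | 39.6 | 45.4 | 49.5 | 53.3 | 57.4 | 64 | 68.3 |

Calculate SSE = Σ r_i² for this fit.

SSE = 21

x=2: V̂ = 22 + 2.8·2 = 27.6; r = 30.6 − 27.6 = 3
x=4: V̂ = 22 + 2.8·4 = 33.2; r = 32.2 − 33.2 = -1
x=5: V̂ = 22 + 2.8·5 = 36; r = 34.5 − 36 = -1.5
x=7: V̂ = 22 + 2.8·7 = 41.6; r = 39.6 − 41.6 = -2
x=8: V̂ = 22 + 2.8·8 = 44.4; r = 45.4 − 44.4 = 1
x=10: V̂ = 22 + 2.8·10 = 50; r = 49.5 − 50 = -0.5
x=11: V̂ = 22 + 2.8·11 = 52.8; r = 53.3 − 52.8 = 0.5
x=13: V̂ = 22 + 2.8·13 = 58.4; r = 57.4 − 58.4 = -1
x=15: V̂ = 22 + 2.8·15 = 64; r = 64 − 64 = 0
x=16: V̂ = 22 + 2.8·16 = 66.8; r = 68.3 − 66.8 = 1.5
SSE = 9 + 1 + 2.25 + 4 + 1 + 0.25 + 0.25 + 1 + 0 + 2.25 = 21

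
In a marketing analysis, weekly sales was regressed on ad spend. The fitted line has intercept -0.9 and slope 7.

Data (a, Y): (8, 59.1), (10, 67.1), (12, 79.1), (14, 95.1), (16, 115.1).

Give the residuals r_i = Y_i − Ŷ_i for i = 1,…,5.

a=8: Ŷ = -0.9 + 7·8 = 55.1; r = 59.1 − 55.1 = 4
a=10: Ŷ = -0.9 + 7·10 = 69.1; r = 67.1 − 69.1 = -2
a=12: Ŷ = -0.9 + 7·12 = 83.1; r = 79.1 − 83.1 = -4
a=14: Ŷ = -0.9 + 7·14 = 97.1; r = 95.1 − 97.1 = -2
a=16: Ŷ = -0.9 + 7·16 = 111.1; r = 115.1 − 111.1 = 4

4, -2, -4, -2, 4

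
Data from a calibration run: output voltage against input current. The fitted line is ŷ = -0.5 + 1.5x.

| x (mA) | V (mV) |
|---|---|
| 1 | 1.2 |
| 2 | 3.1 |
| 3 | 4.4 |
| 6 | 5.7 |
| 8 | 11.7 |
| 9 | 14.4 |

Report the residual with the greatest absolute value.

x=1: ŷ = -0.5 + 1.5·1 = 1; e = 1.2 − 1 = 0.2
x=2: ŷ = -0.5 + 1.5·2 = 2.5; e = 3.1 − 2.5 = 0.6
x=3: ŷ = -0.5 + 1.5·3 = 4; e = 4.4 − 4 = 0.4
x=6: ŷ = -0.5 + 1.5·6 = 8.5; e = 5.7 − 8.5 = -2.8
x=8: ŷ = -0.5 + 1.5·8 = 11.5; e = 11.7 − 11.5 = 0.2
x=9: ŷ = -0.5 + 1.5·9 = 13; e = 14.4 − 13 = 1.4
Largest |e| is 2.8 at x = 6, residual -2.8.

e = -2.8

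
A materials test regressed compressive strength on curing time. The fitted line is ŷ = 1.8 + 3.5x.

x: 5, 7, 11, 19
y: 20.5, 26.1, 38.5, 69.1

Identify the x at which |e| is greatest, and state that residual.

x = 11, e = -1.8

x=5: ŷ = 1.8 + 3.5·5 = 19.3; e = 20.5 − 19.3 = 1.2
x=7: ŷ = 1.8 + 3.5·7 = 26.3; e = 26.1 − 26.3 = -0.2
x=11: ŷ = 1.8 + 3.5·11 = 40.3; e = 38.5 − 40.3 = -1.8
x=19: ŷ = 1.8 + 3.5·19 = 68.3; e = 69.1 − 68.3 = 0.8
Largest |e| is 1.8 at x = 11, residual -1.8.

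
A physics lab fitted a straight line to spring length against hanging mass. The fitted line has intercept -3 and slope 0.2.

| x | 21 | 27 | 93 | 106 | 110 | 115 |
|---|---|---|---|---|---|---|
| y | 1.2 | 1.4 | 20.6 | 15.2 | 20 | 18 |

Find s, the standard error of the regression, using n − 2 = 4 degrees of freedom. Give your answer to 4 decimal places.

x=21: ŷ = -3 + 0.2·21 = 1.2; r = 1.2 − 1.2 = 0
x=27: ŷ = -3 + 0.2·27 = 2.4; r = 1.4 − 2.4 = -1
x=93: ŷ = -3 + 0.2·93 = 15.6; r = 20.6 − 15.6 = 5
x=106: ŷ = -3 + 0.2·106 = 18.2; r = 15.2 − 18.2 = -3
x=110: ŷ = -3 + 0.2·110 = 19; r = 20 − 19 = 1
x=115: ŷ = -3 + 0.2·115 = 20; r = 18 − 20 = -2
SSE = 0 + 1 + 25 + 9 + 1 + 4 = 40
s = √(40/4) = √10 ≈ 3.1623

s = 3.1623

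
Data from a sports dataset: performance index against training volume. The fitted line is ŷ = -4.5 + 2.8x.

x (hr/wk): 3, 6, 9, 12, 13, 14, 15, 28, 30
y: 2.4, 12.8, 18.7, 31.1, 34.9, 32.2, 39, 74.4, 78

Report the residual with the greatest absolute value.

e = 3

x=3: ŷ = -4.5 + 2.8·3 = 3.9; e = 2.4 − 3.9 = -1.5
x=6: ŷ = -4.5 + 2.8·6 = 12.3; e = 12.8 − 12.3 = 0.5
x=9: ŷ = -4.5 + 2.8·9 = 20.7; e = 18.7 − 20.7 = -2
x=12: ŷ = -4.5 + 2.8·12 = 29.1; e = 31.1 − 29.1 = 2
x=13: ŷ = -4.5 + 2.8·13 = 31.9; e = 34.9 − 31.9 = 3
x=14: ŷ = -4.5 + 2.8·14 = 34.7; e = 32.2 − 34.7 = -2.5
x=15: ŷ = -4.5 + 2.8·15 = 37.5; e = 39 − 37.5 = 1.5
x=28: ŷ = -4.5 + 2.8·28 = 73.9; e = 74.4 − 73.9 = 0.5
x=30: ŷ = -4.5 + 2.8·30 = 79.5; e = 78 − 79.5 = -1.5
Largest |e| is 3 at x = 13, residual 3.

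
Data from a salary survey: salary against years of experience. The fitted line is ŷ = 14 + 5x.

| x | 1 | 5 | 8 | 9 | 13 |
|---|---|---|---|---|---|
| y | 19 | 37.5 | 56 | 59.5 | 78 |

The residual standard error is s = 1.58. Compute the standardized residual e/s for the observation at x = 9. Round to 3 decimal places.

ŷ = 14 + 5·9 = 59
e = 59.5 − 59 = 0.5
e/s = 0.5 / 1.58 = 0.316

0.316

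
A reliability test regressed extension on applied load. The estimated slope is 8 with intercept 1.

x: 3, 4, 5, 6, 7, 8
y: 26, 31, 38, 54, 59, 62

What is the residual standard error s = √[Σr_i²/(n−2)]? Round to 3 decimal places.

s = 3.606

x=3: ŷ = 1 + 8·3 = 25; r = 26 − 25 = 1
x=4: ŷ = 1 + 8·4 = 33; r = 31 − 33 = -2
x=5: ŷ = 1 + 8·5 = 41; r = 38 − 41 = -3
x=6: ŷ = 1 + 8·6 = 49; r = 54 − 49 = 5
x=7: ŷ = 1 + 8·7 = 57; r = 59 − 57 = 2
x=8: ŷ = 1 + 8·8 = 65; r = 62 − 65 = -3
SSE = 1 + 4 + 9 + 25 + 4 + 9 = 52
s = √(52/4) = √13 ≈ 3.606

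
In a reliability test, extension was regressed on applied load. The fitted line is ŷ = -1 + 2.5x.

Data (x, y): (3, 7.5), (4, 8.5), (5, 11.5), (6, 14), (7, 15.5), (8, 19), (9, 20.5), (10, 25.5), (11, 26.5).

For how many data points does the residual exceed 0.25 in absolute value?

5

x=3: ŷ = -1 + 2.5·3 = 6.5; r = 7.5 − 6.5 = 1
x=4: ŷ = -1 + 2.5·4 = 9; r = 8.5 − 9 = -0.5
x=5: ŷ = -1 + 2.5·5 = 11.5; r = 11.5 − 11.5 = 0
x=6: ŷ = -1 + 2.5·6 = 14; r = 14 − 14 = 0
x=7: ŷ = -1 + 2.5·7 = 16.5; r = 15.5 − 16.5 = -1
x=8: ŷ = -1 + 2.5·8 = 19; r = 19 − 19 = 0
x=9: ŷ = -1 + 2.5·9 = 21.5; r = 20.5 − 21.5 = -1
x=10: ŷ = -1 + 2.5·10 = 24; r = 25.5 − 24 = 1.5
x=11: ŷ = -1 + 2.5·11 = 26.5; r = 26.5 − 26.5 = 0
|r| > 0.25: x=3 (|r|=1), x=4 (|r|=0.5), x=7 (|r|=1), x=9 (|r|=1), x=10 (|r|=1.5) → 5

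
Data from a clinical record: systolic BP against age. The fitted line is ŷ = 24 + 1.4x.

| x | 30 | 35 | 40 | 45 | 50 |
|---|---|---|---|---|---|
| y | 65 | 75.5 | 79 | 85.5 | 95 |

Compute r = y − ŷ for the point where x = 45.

ŷ = 24 + 1.4·45 = 87
r = 85.5 − 87 = -1.5

r = -1.5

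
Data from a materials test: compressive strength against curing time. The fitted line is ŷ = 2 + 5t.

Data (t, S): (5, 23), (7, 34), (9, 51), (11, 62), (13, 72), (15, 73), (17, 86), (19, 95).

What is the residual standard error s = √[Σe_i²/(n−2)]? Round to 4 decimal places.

s = 4.3205

t=5: ŷ = 2 + 5·5 = 27; e = 23 − 27 = -4
t=7: ŷ = 2 + 5·7 = 37; e = 34 − 37 = -3
t=9: ŷ = 2 + 5·9 = 47; e = 51 − 47 = 4
t=11: ŷ = 2 + 5·11 = 57; e = 62 − 57 = 5
t=13: ŷ = 2 + 5·13 = 67; e = 72 − 67 = 5
t=15: ŷ = 2 + 5·15 = 77; e = 73 − 77 = -4
t=17: ŷ = 2 + 5·17 = 87; e = 86 − 87 = -1
t=19: ŷ = 2 + 5·19 = 97; e = 95 − 97 = -2
SSE = 16 + 9 + 16 + 25 + 25 + 16 + 1 + 4 = 112
s = √(112/6) = √18.6667 ≈ 4.3205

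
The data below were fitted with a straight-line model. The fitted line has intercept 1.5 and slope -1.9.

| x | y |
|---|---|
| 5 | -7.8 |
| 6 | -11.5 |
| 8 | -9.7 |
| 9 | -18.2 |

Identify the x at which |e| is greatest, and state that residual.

x=5: ŷ = 1.5 − 1.9·5 = -8; e = -7.8 − (-8) = 0.2
x=6: ŷ = 1.5 − 1.9·6 = -9.9; e = -11.5 − (-9.9) = -1.6
x=8: ŷ = 1.5 − 1.9·8 = -13.7; e = -9.7 − (-13.7) = 4
x=9: ŷ = 1.5 − 1.9·9 = -15.6; e = -18.2 − (-15.6) = -2.6
Largest |e| is 4 at x = 8, residual 4.

x = 8, e = 4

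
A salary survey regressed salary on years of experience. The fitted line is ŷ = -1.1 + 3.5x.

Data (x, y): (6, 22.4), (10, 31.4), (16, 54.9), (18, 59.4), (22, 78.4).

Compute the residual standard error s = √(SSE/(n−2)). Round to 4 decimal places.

x=6: ŷ = -1.1 + 3.5·6 = 19.9; r = 22.4 − 19.9 = 2.5
x=10: ŷ = -1.1 + 3.5·10 = 33.9; r = 31.4 − 33.9 = -2.5
x=16: ŷ = -1.1 + 3.5·16 = 54.9; r = 54.9 − 54.9 = 0
x=18: ŷ = -1.1 + 3.5·18 = 61.9; r = 59.4 − 61.9 = -2.5
x=22: ŷ = -1.1 + 3.5·22 = 75.9; r = 78.4 − 75.9 = 2.5
SSE = 6.25 + 6.25 + 0 + 6.25 + 6.25 = 25
s = √(25/3) = √8.33333 ≈ 2.8868

s = 2.8868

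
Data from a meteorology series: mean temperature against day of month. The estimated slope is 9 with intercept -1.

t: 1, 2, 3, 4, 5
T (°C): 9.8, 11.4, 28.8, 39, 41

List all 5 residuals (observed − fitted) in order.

1.8, -5.6, 2.8, 4, -3

t=1: ŷ = -1 + 9·1 = 8; r = 9.8 − 8 = 1.8
t=2: ŷ = -1 + 9·2 = 17; r = 11.4 − 17 = -5.6
t=3: ŷ = -1 + 9·3 = 26; r = 28.8 − 26 = 2.8
t=4: ŷ = -1 + 9·4 = 35; r = 39 − 35 = 4
t=5: ŷ = -1 + 9·5 = 44; r = 41 − 44 = -3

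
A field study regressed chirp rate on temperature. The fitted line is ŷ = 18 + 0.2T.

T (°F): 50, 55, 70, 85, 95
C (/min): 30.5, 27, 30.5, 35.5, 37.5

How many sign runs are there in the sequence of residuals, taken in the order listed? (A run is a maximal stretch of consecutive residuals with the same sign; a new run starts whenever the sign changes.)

T=50: ŷ = 18 + 0.2·50 = 28; r = 30.5 − 28 = 2.5
T=55: ŷ = 18 + 0.2·55 = 29; r = 27 − 29 = -2
T=70: ŷ = 18 + 0.2·70 = 32; r = 30.5 − 32 = -1.5
T=85: ŷ = 18 + 0.2·85 = 35; r = 35.5 − 35 = 0.5
T=95: ŷ = 18 + 0.2·95 = 37; r = 37.5 − 37 = 0.5
Signs: + − − + +
Runs: +×1, −×2, +×2 → 3

3 runs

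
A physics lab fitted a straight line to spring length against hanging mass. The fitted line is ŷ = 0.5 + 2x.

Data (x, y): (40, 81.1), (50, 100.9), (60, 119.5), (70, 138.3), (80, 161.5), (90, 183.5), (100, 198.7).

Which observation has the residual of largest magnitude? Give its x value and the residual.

x = 90, e = 3

x=40: ŷ = 0.5 + 2·40 = 80.5; e = 81.1 − 80.5 = 0.6
x=50: ŷ = 0.5 + 2·50 = 100.5; e = 100.9 − 100.5 = 0.4
x=60: ŷ = 0.5 + 2·60 = 120.5; e = 119.5 − 120.5 = -1
x=70: ŷ = 0.5 + 2·70 = 140.5; e = 138.3 − 140.5 = -2.2
x=80: ŷ = 0.5 + 2·80 = 160.5; e = 161.5 − 160.5 = 1
x=90: ŷ = 0.5 + 2·90 = 180.5; e = 183.5 − 180.5 = 3
x=100: ŷ = 0.5 + 2·100 = 200.5; e = 198.7 − 200.5 = -1.8
Largest |e| is 3 at x = 90, residual 3.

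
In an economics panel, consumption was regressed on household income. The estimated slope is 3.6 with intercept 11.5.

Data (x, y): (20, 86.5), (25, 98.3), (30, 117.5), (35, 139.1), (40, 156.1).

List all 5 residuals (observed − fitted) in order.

x=20: ŷ = 11.5 + 3.6·20 = 83.5; e = 86.5 − 83.5 = 3
x=25: ŷ = 11.5 + 3.6·25 = 101.5; e = 98.3 − 101.5 = -3.2
x=30: ŷ = 11.5 + 3.6·30 = 119.5; e = 117.5 − 119.5 = -2
x=35: ŷ = 11.5 + 3.6·35 = 137.5; e = 139.1 − 137.5 = 1.6
x=40: ŷ = 11.5 + 3.6·40 = 155.5; e = 156.1 − 155.5 = 0.6

3, -3.2, -2, 1.6, 0.6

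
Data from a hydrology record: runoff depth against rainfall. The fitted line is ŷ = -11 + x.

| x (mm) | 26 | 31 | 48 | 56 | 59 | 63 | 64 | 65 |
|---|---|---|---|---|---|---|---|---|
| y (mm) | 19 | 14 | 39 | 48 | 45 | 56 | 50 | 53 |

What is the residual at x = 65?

ŷ = -11 + 65 = 54
e = 53 − 54 = -1

e = -1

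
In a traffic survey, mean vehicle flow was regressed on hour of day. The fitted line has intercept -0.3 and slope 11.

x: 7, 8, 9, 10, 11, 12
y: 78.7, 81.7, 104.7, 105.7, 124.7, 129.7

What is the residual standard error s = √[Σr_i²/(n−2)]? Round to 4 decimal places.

s = 5.2915

x=7: ŷ = -0.3 + 11·7 = 76.7; r = 78.7 − 76.7 = 2
x=8: ŷ = -0.3 + 11·8 = 87.7; r = 81.7 − 87.7 = -6
x=9: ŷ = -0.3 + 11·9 = 98.7; r = 104.7 − 98.7 = 6
x=10: ŷ = -0.3 + 11·10 = 109.7; r = 105.7 − 109.7 = -4
x=11: ŷ = -0.3 + 11·11 = 120.7; r = 124.7 − 120.7 = 4
x=12: ŷ = -0.3 + 11·12 = 131.7; r = 129.7 − 131.7 = -2
SSE = 4 + 36 + 36 + 16 + 16 + 4 = 112
s = √(112/4) = √28 ≈ 5.2915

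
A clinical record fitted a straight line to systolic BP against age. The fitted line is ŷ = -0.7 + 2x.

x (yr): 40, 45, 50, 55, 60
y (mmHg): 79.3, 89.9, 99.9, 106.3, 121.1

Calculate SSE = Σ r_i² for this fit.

x=40: ŷ = -0.7 + 2·40 = 79.3; r = 79.3 − 79.3 = 0
x=45: ŷ = -0.7 + 2·45 = 89.3; r = 89.9 − 89.3 = 0.6
x=50: ŷ = -0.7 + 2·50 = 99.3; r = 99.9 − 99.3 = 0.6
x=55: ŷ = -0.7 + 2·55 = 109.3; r = 106.3 − 109.3 = -3
x=60: ŷ = -0.7 + 2·60 = 119.3; r = 121.1 − 119.3 = 1.8
SSE = 0 + 0.36 + 0.36 + 9 + 3.24 = 12.96

SSE = 12.96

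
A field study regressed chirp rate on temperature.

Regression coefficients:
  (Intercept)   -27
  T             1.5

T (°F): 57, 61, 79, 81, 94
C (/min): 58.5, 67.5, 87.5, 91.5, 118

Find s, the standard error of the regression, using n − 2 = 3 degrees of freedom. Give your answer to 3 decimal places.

T=57: Ĉ = -27 + 1.5·57 = 58.5; r = 58.5 − 58.5 = 0
T=61: Ĉ = -27 + 1.5·61 = 64.5; r = 67.5 − 64.5 = 3
T=79: Ĉ = -27 + 1.5·79 = 91.5; r = 87.5 − 91.5 = -4
T=81: Ĉ = -27 + 1.5·81 = 94.5; r = 91.5 − 94.5 = -3
T=94: Ĉ = -27 + 1.5·94 = 114; r = 118 − 114 = 4
SSE = 0 + 9 + 16 + 9 + 16 = 50
s = √(50/3) = √16.6667 ≈ 4.082

s = 4.082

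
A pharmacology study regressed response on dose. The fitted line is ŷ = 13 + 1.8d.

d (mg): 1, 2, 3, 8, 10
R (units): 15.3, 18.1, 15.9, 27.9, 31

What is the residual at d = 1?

e = 0.5

ŷ = 13 + 1.8·1 = 14.8
e = 15.3 − 14.8 = 0.5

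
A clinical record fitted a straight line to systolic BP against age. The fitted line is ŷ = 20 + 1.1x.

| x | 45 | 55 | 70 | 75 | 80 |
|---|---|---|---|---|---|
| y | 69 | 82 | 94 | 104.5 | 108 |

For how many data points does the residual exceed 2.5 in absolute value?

1

x=45: ŷ = 20 + 1.1·45 = 69.5; r = 69 − 69.5 = -0.5
x=55: ŷ = 20 + 1.1·55 = 80.5; r = 82 − 80.5 = 1.5
x=70: ŷ = 20 + 1.1·70 = 97; r = 94 − 97 = -3
x=75: ŷ = 20 + 1.1·75 = 102.5; r = 104.5 − 102.5 = 2
x=80: ŷ = 20 + 1.1·80 = 108; r = 108 − 108 = 0
|r| > 2.5: x=70 (|r|=3) → 1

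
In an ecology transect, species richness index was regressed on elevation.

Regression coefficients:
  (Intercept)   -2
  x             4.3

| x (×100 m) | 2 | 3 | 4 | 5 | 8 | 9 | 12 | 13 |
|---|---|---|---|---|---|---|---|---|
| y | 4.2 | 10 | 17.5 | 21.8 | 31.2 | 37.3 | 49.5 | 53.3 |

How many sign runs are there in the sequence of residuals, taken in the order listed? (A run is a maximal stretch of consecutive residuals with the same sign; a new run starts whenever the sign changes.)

x=2: ŷ = -2 + 4.3·2 = 6.6; r = 4.2 − 6.6 = -2.4
x=3: ŷ = -2 + 4.3·3 = 10.9; r = 10 − 10.9 = -0.9
x=4: ŷ = -2 + 4.3·4 = 15.2; r = 17.5 − 15.2 = 2.3
x=5: ŷ = -2 + 4.3·5 = 19.5; r = 21.8 − 19.5 = 2.3
x=8: ŷ = -2 + 4.3·8 = 32.4; r = 31.2 − 32.4 = -1.2
x=9: ŷ = -2 + 4.3·9 = 36.7; r = 37.3 − 36.7 = 0.6
x=12: ŷ = -2 + 4.3·12 = 49.6; r = 49.5 − 49.6 = -0.1
x=13: ŷ = -2 + 4.3·13 = 53.9; r = 53.3 − 53.9 = -0.6
Signs: − − + + − + − −
Runs: −×2, +×2, −×1, +×1, −×2 → 5

5 runs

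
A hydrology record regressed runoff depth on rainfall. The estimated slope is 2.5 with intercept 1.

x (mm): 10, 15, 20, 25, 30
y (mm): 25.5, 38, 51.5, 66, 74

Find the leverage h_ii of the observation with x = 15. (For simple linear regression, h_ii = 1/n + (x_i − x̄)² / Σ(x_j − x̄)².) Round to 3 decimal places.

x̄ = (10 + 15 + 20 + 25 + 30)/5 = 20
Σ(x − x̄)² = 100 + 25 + 0 + 25 + 100 = 250
h = 1/5 + (-5)²/250 = 0.2 + 0.1 = 0.300

h = 0.300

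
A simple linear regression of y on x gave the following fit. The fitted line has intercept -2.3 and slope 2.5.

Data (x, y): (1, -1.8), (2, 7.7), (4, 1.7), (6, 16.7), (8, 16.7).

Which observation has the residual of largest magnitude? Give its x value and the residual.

x=1: ŷ = -2.3 + 2.5·1 = 0.2; e = -1.8 − 0.2 = -2
x=2: ŷ = -2.3 + 2.5·2 = 2.7; e = 7.7 − 2.7 = 5
x=4: ŷ = -2.3 + 2.5·4 = 7.7; e = 1.7 − 7.7 = -6
x=6: ŷ = -2.3 + 2.5·6 = 12.7; e = 16.7 − 12.7 = 4
x=8: ŷ = -2.3 + 2.5·8 = 17.7; e = 16.7 − 17.7 = -1
Largest |e| is 6 at x = 4, residual -6.

x = 4, e = -6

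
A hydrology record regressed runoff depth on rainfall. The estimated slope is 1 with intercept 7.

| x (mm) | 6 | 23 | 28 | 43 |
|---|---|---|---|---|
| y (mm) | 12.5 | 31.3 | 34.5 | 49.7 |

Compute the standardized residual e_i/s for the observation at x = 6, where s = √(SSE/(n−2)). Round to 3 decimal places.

-0.468

x=6: ŷ = 7 + 6 = 13; e = 12.5 − 13 = -0.5
x=23: ŷ = 7 + 23 = 30; e = 31.3 − 30 = 1.3
x=28: ŷ = 7 + 28 = 35; e = 34.5 − 35 = -0.5
x=43: ŷ = 7 + 43 = 50; e = 49.7 − 50 = -0.3
SSE = 0.25 + 1.69 + 0.25 + 0.09 = 2.28
s = √(2.28/2) = 1.06771
e/s = -0.5 / 1.06771 = -0.468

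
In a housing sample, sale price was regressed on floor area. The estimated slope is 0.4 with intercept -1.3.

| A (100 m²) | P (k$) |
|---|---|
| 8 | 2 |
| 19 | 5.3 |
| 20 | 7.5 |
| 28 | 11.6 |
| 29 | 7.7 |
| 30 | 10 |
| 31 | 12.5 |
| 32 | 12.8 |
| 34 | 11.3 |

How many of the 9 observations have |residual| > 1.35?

3

A=8: ŷ = -1.3 + 0.4·8 = 1.9; e = 2 − 1.9 = 0.1
A=19: ŷ = -1.3 + 0.4·19 = 6.3; e = 5.3 − 6.3 = -1
A=20: ŷ = -1.3 + 0.4·20 = 6.7; e = 7.5 − 6.7 = 0.8
A=28: ŷ = -1.3 + 0.4·28 = 9.9; e = 11.6 − 9.9 = 1.7
A=29: ŷ = -1.3 + 0.4·29 = 10.3; e = 7.7 − 10.3 = -2.6
A=30: ŷ = -1.3 + 0.4·30 = 10.7; e = 10 − 10.7 = -0.7
A=31: ŷ = -1.3 + 0.4·31 = 11.1; e = 12.5 − 11.1 = 1.4
A=32: ŷ = -1.3 + 0.4·32 = 11.5; e = 12.8 − 11.5 = 1.3
A=34: ŷ = -1.3 + 0.4·34 = 12.3; e = 11.3 − 12.3 = -1
|e| > 1.35: A=28 (|e|=1.7), A=29 (|e|=2.6), A=31 (|e|=1.4) → 3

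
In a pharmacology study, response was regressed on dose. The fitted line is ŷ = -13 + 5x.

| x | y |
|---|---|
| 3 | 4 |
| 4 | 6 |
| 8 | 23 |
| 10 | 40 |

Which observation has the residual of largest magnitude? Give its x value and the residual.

x=3: ŷ = -13 + 5·3 = 2; e = 4 − 2 = 2
x=4: ŷ = -13 + 5·4 = 7; e = 6 − 7 = -1
x=8: ŷ = -13 + 5·8 = 27; e = 23 − 27 = -4
x=10: ŷ = -13 + 5·10 = 37; e = 40 − 37 = 3
Largest |e| is 4 at x = 8, residual -4.

x = 8, e = -4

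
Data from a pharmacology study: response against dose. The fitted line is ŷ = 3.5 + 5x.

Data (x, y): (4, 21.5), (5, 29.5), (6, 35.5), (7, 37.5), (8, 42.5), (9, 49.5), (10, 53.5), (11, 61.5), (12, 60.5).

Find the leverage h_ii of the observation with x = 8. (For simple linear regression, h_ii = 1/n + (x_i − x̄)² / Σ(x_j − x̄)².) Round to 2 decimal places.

h = 0.11

x̄ = (4 + 5 + 6 + 7 + 8 + 9 + 10 + 11 + 12)/9 = 8
Σ(x − x̄)² = 16 + 9 + 4 + 1 + 0 + 1 + 4 + 9 + 16 = 60
h = 1/9 + (0)²/60 = 0.111111 + 0 = 0.11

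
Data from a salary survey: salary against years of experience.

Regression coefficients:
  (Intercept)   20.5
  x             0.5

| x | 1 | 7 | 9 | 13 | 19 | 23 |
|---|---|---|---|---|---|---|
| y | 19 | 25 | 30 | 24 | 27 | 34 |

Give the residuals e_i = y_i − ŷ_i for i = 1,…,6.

x=1: ŷ = 20.5 + 0.5·1 = 21; e = 19 − 21 = -2
x=7: ŷ = 20.5 + 0.5·7 = 24; e = 25 − 24 = 1
x=9: ŷ = 20.5 + 0.5·9 = 25; e = 30 − 25 = 5
x=13: ŷ = 20.5 + 0.5·13 = 27; e = 24 − 27 = -3
x=19: ŷ = 20.5 + 0.5·19 = 30; e = 27 − 30 = -3
x=23: ŷ = 20.5 + 0.5·23 = 32; e = 34 − 32 = 2

-2, 1, 5, -3, -3, 2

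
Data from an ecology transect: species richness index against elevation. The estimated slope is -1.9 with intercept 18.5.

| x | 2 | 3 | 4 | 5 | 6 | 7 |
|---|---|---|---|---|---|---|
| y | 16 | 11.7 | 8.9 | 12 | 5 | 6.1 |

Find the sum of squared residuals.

SSE = 21.12

x=2: ŷ = 18.5 − 1.9·2 = 14.7; e = 16 − 14.7 = 1.3
x=3: ŷ = 18.5 − 1.9·3 = 12.8; e = 11.7 − 12.8 = -1.1
x=4: ŷ = 18.5 − 1.9·4 = 10.9; e = 8.9 − 10.9 = -2
x=5: ŷ = 18.5 − 1.9·5 = 9; e = 12 − 9 = 3
x=6: ŷ = 18.5 − 1.9·6 = 7.1; e = 5 − 7.1 = -2.1
x=7: ŷ = 18.5 − 1.9·7 = 5.2; e = 6.1 − 5.2 = 0.9
SSE = 1.69 + 1.21 + 4 + 9 + 4.41 + 0.81 = 21.12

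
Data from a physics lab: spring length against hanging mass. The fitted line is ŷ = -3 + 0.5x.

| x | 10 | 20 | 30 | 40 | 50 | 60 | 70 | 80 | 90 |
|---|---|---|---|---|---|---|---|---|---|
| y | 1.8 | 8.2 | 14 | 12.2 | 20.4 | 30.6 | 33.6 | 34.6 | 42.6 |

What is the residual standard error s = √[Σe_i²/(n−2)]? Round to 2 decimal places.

s = 2.74

x=10: ŷ = -3 + 0.5·10 = 2; e = 1.8 − 2 = -0.2
x=20: ŷ = -3 + 0.5·20 = 7; e = 8.2 − 7 = 1.2
x=30: ŷ = -3 + 0.5·30 = 12; e = 14 − 12 = 2
x=40: ŷ = -3 + 0.5·40 = 17; e = 12.2 − 17 = -4.8
x=50: ŷ = -3 + 0.5·50 = 22; e = 20.4 − 22 = -1.6
x=60: ŷ = -3 + 0.5·60 = 27; e = 30.6 − 27 = 3.6
x=70: ŷ = -3 + 0.5·70 = 32; e = 33.6 − 32 = 1.6
x=80: ŷ = -3 + 0.5·80 = 37; e = 34.6 − 37 = -2.4
x=90: ŷ = -3 + 0.5·90 = 42; e = 42.6 − 42 = 0.6
SSE = 0.04 + 1.44 + 4 + 23.04 + 2.56 + 12.96 + 2.56 + 5.76 + 0.36 = 52.72
s = √(52.72/7) = √7.53143 ≈ 2.74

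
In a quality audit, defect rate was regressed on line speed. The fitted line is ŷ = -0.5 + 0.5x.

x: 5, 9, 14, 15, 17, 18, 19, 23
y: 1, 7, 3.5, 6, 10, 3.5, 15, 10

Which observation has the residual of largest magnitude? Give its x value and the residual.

x=5: ŷ = -0.5 + 0.5·5 = 2; r = 1 − 2 = -1
x=9: ŷ = -0.5 + 0.5·9 = 4; r = 7 − 4 = 3
x=14: ŷ = -0.5 + 0.5·14 = 6.5; r = 3.5 − 6.5 = -3
x=15: ŷ = -0.5 + 0.5·15 = 7; r = 6 − 7 = -1
x=17: ŷ = -0.5 + 0.5·17 = 8; r = 10 − 8 = 2
x=18: ŷ = -0.5 + 0.5·18 = 8.5; r = 3.5 − 8.5 = -5
x=19: ŷ = -0.5 + 0.5·19 = 9; r = 15 − 9 = 6
x=23: ŷ = -0.5 + 0.5·23 = 11; r = 10 − 11 = -1
Largest |r| is 6 at x = 19, residual 6.

x = 19, r = 6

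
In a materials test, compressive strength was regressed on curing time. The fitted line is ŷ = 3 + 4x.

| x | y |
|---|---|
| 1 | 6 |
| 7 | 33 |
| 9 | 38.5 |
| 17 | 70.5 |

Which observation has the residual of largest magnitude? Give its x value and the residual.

x=1: ŷ = 3 + 4·1 = 7; r = 6 − 7 = -1
x=7: ŷ = 3 + 4·7 = 31; r = 33 − 31 = 2
x=9: ŷ = 3 + 4·9 = 39; r = 38.5 − 39 = -0.5
x=17: ŷ = 3 + 4·17 = 71; r = 70.5 − 71 = -0.5
Largest |r| is 2 at x = 7, residual 2.

x = 7, r = 2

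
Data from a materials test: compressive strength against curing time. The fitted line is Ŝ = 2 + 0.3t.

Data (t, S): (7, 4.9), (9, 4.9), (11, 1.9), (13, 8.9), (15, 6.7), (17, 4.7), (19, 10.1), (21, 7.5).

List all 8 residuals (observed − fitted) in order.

t=7: Ŝ = 2 + 0.3·7 = 4.1; e = 4.9 − 4.1 = 0.8
t=9: Ŝ = 2 + 0.3·9 = 4.7; e = 4.9 − 4.7 = 0.2
t=11: Ŝ = 2 + 0.3·11 = 5.3; e = 1.9 − 5.3 = -3.4
t=13: Ŝ = 2 + 0.3·13 = 5.9; e = 8.9 − 5.9 = 3
t=15: Ŝ = 2 + 0.3·15 = 6.5; e = 6.7 − 6.5 = 0.2
t=17: Ŝ = 2 + 0.3·17 = 7.1; e = 4.7 − 7.1 = -2.4
t=19: Ŝ = 2 + 0.3·19 = 7.7; e = 10.1 − 7.7 = 2.4
t=21: Ŝ = 2 + 0.3·21 = 8.3; e = 7.5 − 8.3 = -0.8

0.8, 0.2, -3.4, 3, 0.2, -2.4, 2.4, -0.8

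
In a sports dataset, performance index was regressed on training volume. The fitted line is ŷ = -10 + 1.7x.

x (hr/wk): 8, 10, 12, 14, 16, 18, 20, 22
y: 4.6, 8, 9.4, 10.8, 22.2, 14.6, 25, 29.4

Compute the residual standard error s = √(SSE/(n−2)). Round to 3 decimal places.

x=8: ŷ = -10 + 1.7·8 = 3.6; e = 4.6 − 3.6 = 1
x=10: ŷ = -10 + 1.7·10 = 7; e = 8 − 7 = 1
x=12: ŷ = -10 + 1.7·12 = 10.4; e = 9.4 − 10.4 = -1
x=14: ŷ = -10 + 1.7·14 = 13.8; e = 10.8 − 13.8 = -3
x=16: ŷ = -10 + 1.7·16 = 17.2; e = 22.2 − 17.2 = 5
x=18: ŷ = -10 + 1.7·18 = 20.6; e = 14.6 − 20.6 = -6
x=20: ŷ = -10 + 1.7·20 = 24; e = 25 − 24 = 1
x=22: ŷ = -10 + 1.7·22 = 27.4; e = 29.4 − 27.4 = 2
SSE = 1 + 1 + 1 + 9 + 25 + 36 + 1 + 4 = 78
s = √(78/6) = √13 ≈ 3.606

s = 3.606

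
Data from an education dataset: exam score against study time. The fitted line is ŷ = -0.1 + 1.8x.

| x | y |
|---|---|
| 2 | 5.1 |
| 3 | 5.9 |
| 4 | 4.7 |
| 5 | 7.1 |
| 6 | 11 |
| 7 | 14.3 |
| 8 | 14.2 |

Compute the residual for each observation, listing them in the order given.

1.6, 0.6, -2.4, -1.8, 0.3, 1.8, -0.1

x=2: ŷ = -0.1 + 1.8·2 = 3.5; e = 5.1 − 3.5 = 1.6
x=3: ŷ = -0.1 + 1.8·3 = 5.3; e = 5.9 − 5.3 = 0.6
x=4: ŷ = -0.1 + 1.8·4 = 7.1; e = 4.7 − 7.1 = -2.4
x=5: ŷ = -0.1 + 1.8·5 = 8.9; e = 7.1 − 8.9 = -1.8
x=6: ŷ = -0.1 + 1.8·6 = 10.7; e = 11 − 10.7 = 0.3
x=7: ŷ = -0.1 + 1.8·7 = 12.5; e = 14.3 − 12.5 = 1.8
x=8: ŷ = -0.1 + 1.8·8 = 14.3; e = 14.2 − 14.3 = -0.1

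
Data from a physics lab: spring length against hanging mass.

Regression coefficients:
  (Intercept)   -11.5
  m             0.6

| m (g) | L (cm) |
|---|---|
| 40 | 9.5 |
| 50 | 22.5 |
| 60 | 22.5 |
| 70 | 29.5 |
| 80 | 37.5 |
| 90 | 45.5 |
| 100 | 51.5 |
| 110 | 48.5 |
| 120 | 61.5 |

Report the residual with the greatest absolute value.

m=40: ŷ = -11.5 + 0.6·40 = 12.5; e = 9.5 − 12.5 = -3
m=50: ŷ = -11.5 + 0.6·50 = 18.5; e = 22.5 − 18.5 = 4
m=60: ŷ = -11.5 + 0.6·60 = 24.5; e = 22.5 − 24.5 = -2
m=70: ŷ = -11.5 + 0.6·70 = 30.5; e = 29.5 − 30.5 = -1
m=80: ŷ = -11.5 + 0.6·80 = 36.5; e = 37.5 − 36.5 = 1
m=90: ŷ = -11.5 + 0.6·90 = 42.5; e = 45.5 − 42.5 = 3
m=100: ŷ = -11.5 + 0.6·100 = 48.5; e = 51.5 − 48.5 = 3
m=110: ŷ = -11.5 + 0.6·110 = 54.5; e = 48.5 − 54.5 = -6
m=120: ŷ = -11.5 + 0.6·120 = 60.5; e = 61.5 − 60.5 = 1
Largest |e| is 6 at m = 110, residual -6.

e = -6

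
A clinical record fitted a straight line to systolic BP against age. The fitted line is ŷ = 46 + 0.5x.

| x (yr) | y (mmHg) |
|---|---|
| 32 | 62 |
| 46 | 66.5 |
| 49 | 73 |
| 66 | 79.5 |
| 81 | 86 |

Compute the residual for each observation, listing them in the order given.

x=32: ŷ = 46 + 0.5·32 = 62; r = 62 − 62 = 0
x=46: ŷ = 46 + 0.5·46 = 69; r = 66.5 − 69 = -2.5
x=49: ŷ = 46 + 0.5·49 = 70.5; r = 73 − 70.5 = 2.5
x=66: ŷ = 46 + 0.5·66 = 79; r = 79.5 − 79 = 0.5
x=81: ŷ = 46 + 0.5·81 = 86.5; r = 86 − 86.5 = -0.5

0, -2.5, 2.5, 0.5, -0.5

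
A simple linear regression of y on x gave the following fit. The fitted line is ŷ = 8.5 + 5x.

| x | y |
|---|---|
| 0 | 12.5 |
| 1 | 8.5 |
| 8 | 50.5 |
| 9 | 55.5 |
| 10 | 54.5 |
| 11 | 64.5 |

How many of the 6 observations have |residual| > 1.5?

5

x=0: ŷ = 8.5 + 5·0 = 8.5; e = 12.5 − 8.5 = 4
x=1: ŷ = 8.5 + 5·1 = 13.5; e = 8.5 − 13.5 = -5
x=8: ŷ = 8.5 + 5·8 = 48.5; e = 50.5 − 48.5 = 2
x=9: ŷ = 8.5 + 5·9 = 53.5; e = 55.5 − 53.5 = 2
x=10: ŷ = 8.5 + 5·10 = 58.5; e = 54.5 − 58.5 = -4
x=11: ŷ = 8.5 + 5·11 = 63.5; e = 64.5 − 63.5 = 1
|e| > 1.5: x=0 (|e|=4), x=1 (|e|=5), x=8 (|e|=2), x=9 (|e|=2), x=10 (|e|=4) → 5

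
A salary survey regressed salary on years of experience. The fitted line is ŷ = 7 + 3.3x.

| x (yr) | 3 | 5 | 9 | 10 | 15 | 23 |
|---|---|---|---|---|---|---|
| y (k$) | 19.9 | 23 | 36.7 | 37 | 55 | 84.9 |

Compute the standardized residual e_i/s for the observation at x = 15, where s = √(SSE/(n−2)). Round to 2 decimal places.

x=3: ŷ = 7 + 3.3·3 = 16.9; e = 19.9 − 16.9 = 3
x=5: ŷ = 7 + 3.3·5 = 23.5; e = 23 − 23.5 = -0.5
x=9: ŷ = 7 + 3.3·9 = 36.7; e = 36.7 − 36.7 = 0
x=10: ŷ = 7 + 3.3·10 = 40; e = 37 − 40 = -3
x=15: ŷ = 7 + 3.3·15 = 56.5; e = 55 − 56.5 = -1.5
x=23: ŷ = 7 + 3.3·23 = 82.9; e = 84.9 − 82.9 = 2
SSE = 9 + 0.25 + 0 + 9 + 2.25 + 4 = 24.5
s = √(24.5/4) = 2.47487
e/s = -1.5 / 2.47487 = -0.61

-0.61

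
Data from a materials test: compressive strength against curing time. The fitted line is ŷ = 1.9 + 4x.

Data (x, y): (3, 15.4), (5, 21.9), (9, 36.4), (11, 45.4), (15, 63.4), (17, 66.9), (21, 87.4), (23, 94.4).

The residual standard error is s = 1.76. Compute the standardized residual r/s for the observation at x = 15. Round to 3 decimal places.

0.852

ŷ = 1.9 + 4·15 = 61.9
r = 63.4 − 61.9 = 1.5
r/s = 1.5 / 1.76 = 0.852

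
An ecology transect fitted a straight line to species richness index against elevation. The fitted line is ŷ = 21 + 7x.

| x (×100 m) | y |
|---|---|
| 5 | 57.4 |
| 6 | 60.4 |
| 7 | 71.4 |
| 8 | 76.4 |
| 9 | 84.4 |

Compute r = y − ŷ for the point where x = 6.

ŷ = 21 + 7·6 = 63
r = 60.4 − 63 = -2.6

r = -2.6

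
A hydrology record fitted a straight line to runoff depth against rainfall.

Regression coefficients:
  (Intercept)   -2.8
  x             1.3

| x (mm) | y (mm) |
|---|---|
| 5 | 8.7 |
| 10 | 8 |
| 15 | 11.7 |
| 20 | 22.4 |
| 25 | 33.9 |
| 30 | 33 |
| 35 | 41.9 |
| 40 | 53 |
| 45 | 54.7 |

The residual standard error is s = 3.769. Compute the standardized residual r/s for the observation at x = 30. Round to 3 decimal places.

ŷ = -2.8 + 1.3·30 = 36.2
r = 33 − 36.2 = -3.2
r/s = -3.2 / 3.769 = -0.849

-0.849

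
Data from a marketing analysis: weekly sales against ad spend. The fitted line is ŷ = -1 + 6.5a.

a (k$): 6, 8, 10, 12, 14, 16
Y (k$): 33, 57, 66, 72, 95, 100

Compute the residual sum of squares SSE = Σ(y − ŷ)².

a=6: ŷ = -1 + 6.5·6 = 38; r = 33 − 38 = -5
a=8: ŷ = -1 + 6.5·8 = 51; r = 57 − 51 = 6
a=10: ŷ = -1 + 6.5·10 = 64; r = 66 − 64 = 2
a=12: ŷ = -1 + 6.5·12 = 77; r = 72 − 77 = -5
a=14: ŷ = -1 + 6.5·14 = 90; r = 95 − 90 = 5
a=16: ŷ = -1 + 6.5·16 = 103; r = 100 − 103 = -3
SSE = 25 + 36 + 4 + 25 + 25 + 9 = 124

SSE = 124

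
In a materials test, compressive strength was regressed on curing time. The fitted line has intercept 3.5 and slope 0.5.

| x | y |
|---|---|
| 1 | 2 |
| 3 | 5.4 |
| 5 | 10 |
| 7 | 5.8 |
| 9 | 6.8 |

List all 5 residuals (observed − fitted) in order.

-2, 0.4, 4, -1.2, -1.2

x=1: ŷ = 3.5 + 0.5·1 = 4; r = 2 − 4 = -2
x=3: ŷ = 3.5 + 0.5·3 = 5; r = 5.4 − 5 = 0.4
x=5: ŷ = 3.5 + 0.5·5 = 6; r = 10 − 6 = 4
x=7: ŷ = 3.5 + 0.5·7 = 7; r = 5.8 − 7 = -1.2
x=9: ŷ = 3.5 + 0.5·9 = 8; r = 6.8 − 8 = -1.2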